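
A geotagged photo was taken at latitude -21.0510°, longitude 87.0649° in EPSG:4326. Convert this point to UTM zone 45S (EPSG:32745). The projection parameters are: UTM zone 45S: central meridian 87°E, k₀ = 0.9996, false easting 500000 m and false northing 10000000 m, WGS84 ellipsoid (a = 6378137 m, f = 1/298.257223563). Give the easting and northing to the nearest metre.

Zone 45 central meridian λ₀ = 6×45 − 183 = 87°; Δλ = +0.0649°.
Transverse Mercator on WGS84 with k₀ = 0.9996 gives E = 506742.687 m, N = 7672206.663 m.

E 506743 m, N 7672207 m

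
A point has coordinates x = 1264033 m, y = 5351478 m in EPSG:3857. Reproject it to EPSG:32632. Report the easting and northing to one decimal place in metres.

Web Mercator inverse (R = 6378137 m) → φ = 43.25900166°, λ = 11.35500164°.
UTM 32N forward: E = 691147.445 m, N = 4792269.998 m.

E 691147.4 m, N 4792270.0 m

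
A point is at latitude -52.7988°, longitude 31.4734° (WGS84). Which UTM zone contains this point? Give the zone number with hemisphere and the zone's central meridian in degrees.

Zone 36S, central meridian 33°

UTM zone = ⌊(λ + 180)/6⌋ + 1; 31.4734° ∈ [30°, 36°) → zone 36.
Hemisphere: S (φ < 0).
Central meridian λ₀ = 6×36 − 183 = 33°.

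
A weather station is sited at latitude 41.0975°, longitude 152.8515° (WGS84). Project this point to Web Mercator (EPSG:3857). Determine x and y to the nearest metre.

x 17015351 m, y 5026734 m

Web Mercator is spherical with R = a = 6378137 m.
x = R·λ = 6378137 × 2.667761942 = 17015351.147 m.
y = R·ln tan(π/4 + φ/2) = 6378137 × 0.788119406 = 5026733.546 m.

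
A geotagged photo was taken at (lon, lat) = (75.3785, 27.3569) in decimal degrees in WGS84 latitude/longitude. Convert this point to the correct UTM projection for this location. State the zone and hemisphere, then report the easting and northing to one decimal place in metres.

Zone 43N: E 537433.8 m, N 3026023.0 m

Longitude 75.3785° lies in the 6° band [72°, 78°), giving zone 43; latitude is north of the equator, so 43N.
Zone 43 central meridian λ₀ = 6×43 − 183 = 75°; Δλ = +0.3785°.
Transverse Mercator on WGS84 with k₀ = 0.9996 gives E = 537433.826 m, N = 3026023.025 m.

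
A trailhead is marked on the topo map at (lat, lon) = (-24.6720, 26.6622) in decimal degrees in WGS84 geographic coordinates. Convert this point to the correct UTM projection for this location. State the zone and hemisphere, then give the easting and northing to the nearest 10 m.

Zone 35S: E 465820 m, N 7271330 m

Longitude 26.6622° lies in the 6° band [24°, 30°), giving zone 35; latitude is south of the equator, so 35S.
Zone 35 central meridian λ₀ = 6×35 − 183 = 27°; Δλ = -0.3378°.
Transverse Mercator on WGS84 with k₀ = 0.9996 gives E = 465822.634 m, N = 7271328.372 m.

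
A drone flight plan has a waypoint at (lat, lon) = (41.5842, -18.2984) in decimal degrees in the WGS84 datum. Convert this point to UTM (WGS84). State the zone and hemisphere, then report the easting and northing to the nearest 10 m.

Zone 27N: E 725200 m, N 4607140 m

Longitude -18.2984° lies in the 6° band [-24°, -18°), giving zone 27; latitude is north of the equator, so 27N.
Zone 27 central meridian λ₀ = 6×27 − 183 = -21°; Δλ = +2.7016°.
Transverse Mercator on WGS84 with k₀ = 0.9996 gives E = 725200.791 m, N = 4607137.395 m.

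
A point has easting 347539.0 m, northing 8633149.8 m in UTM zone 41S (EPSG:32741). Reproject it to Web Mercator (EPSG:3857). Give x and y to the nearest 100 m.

x 6857000 m, y -1386800 m

Unproject from UTM 41S (λ₀ = 63°) → φ = -12.36080036°, λ = 61.59769996°.
Web Mercator (R = 6378137 m): x = 6857024.594 m, y = -1386797.588 m.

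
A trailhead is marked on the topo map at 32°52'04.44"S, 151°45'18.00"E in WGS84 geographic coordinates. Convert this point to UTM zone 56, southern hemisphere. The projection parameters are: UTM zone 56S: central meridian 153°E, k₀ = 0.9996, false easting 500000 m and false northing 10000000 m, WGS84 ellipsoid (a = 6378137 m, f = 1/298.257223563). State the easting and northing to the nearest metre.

E 383520 m, N 6362671 m

Zone 56 central meridian λ₀ = 6×56 − 183 = 153°; Δλ = -1.2450°.
Transverse Mercator on WGS84 with k₀ = 0.9996 gives E = 383520.486 m, N = 6362670.655 m.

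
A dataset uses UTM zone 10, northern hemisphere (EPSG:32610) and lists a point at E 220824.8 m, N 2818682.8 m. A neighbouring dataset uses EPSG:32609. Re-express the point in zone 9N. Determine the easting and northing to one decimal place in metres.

E 824192.3 m, N 2819697.0 m

UTM 10N → geographic: φ = 25.45900023°, λ = -125.77629973°.
UTM 9N (λ₀ = -129°) forward: E = 824192.317 m, N = 2819696.979 m.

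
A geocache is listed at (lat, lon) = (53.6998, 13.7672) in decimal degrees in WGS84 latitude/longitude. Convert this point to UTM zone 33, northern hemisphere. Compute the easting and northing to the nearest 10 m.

Zone 33 central meridian λ₀ = 6×33 − 183 = 15°; Δλ = -1.2328°.
Transverse Mercator on WGS84 with k₀ = 0.9996 gives E = 418612.114 m, N = 5950827.812 m.

E 418610 m, N 5950830 m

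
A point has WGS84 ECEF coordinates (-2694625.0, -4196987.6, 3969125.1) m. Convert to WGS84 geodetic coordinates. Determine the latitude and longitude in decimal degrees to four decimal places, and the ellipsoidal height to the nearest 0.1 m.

λ = atan2(Y, X) = -122.70199961°; p = √(X²+Y²) = 4987555.4 m.
Bowring's method on WGS84 (a = 6378137 m, b = 6356752.314 m) gives φ = 38.70049997°, h = 4320.542 m.

lat 38.7005°, lon -122.7020°, h 4320.5 m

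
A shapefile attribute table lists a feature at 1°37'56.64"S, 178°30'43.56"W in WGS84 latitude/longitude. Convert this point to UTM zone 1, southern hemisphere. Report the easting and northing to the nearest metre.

Zone 1 central meridian λ₀ = 6×1 − 183 = -177°; Δλ = -1.5121°.
Transverse Mercator on WGS84 with k₀ = 0.9996 gives E = 331789.330 m, N = 9819507.021 m.

E 331789 m, N 9819507 m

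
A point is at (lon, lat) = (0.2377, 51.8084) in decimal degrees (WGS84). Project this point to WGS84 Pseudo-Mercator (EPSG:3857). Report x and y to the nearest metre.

x 26461 m, y 6765556 m

Web Mercator is spherical with R = a = 6378137 m.
x = R·λ = 6378137 × 0.004148648 = 26460.643 m.
y = R·ln tan(π/4 + φ/2) = 6378137 × 1.060741653 = 6765555.583 m.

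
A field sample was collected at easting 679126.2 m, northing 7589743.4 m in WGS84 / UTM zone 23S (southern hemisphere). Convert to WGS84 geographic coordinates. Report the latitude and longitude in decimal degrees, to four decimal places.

lat -21.7870°, lon -43.2674°

Zone 23S: λ₀ = -45°, k₀ = 0.9996, false easting 500000 m, false northing 10000000 m.
Meridian distance M = (N − FN)/k₀ = -2411221.1 m.
Inverse transverse Mercator on WGS84 gives φ = -21.78700015°, λ = -43.26739987°.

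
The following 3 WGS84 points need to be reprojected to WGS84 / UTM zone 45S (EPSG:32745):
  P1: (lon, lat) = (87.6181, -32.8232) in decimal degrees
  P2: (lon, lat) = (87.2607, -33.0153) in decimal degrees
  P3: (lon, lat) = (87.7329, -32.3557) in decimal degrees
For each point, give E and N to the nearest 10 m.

P1: E 557860 m, N 6368140 m; P2: E 524350 m, N 6346990 m; P3: E 568960 m, N 6419900 m

UTM zone 45S: λ₀ = 87°, k₀ = 0.9996.
P1 (-32.8232°, 87.6181°) → (557855.678, 6368143.682) m.
P2 (-33.0153°, 87.2607°) → (524349.338, 6346986.711) m.
P3 (-32.3557°, 87.7329°) → (568958.546, 6419900.495) m.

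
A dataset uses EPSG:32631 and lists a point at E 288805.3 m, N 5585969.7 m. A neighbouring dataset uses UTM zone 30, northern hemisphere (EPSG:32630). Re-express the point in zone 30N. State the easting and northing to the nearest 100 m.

UTM 31N → geographic: φ = 50.38780016°, λ = 0.02890040°.
UTM 30N (λ₀ = -3°) forward: E = 715302.646 m, N = 5586135.554 m.

E 715300 m, N 5586100 m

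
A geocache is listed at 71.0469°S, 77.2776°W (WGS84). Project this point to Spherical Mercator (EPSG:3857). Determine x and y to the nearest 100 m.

x -8602500 m, y -11418300 m

Web Mercator is spherical with R = a = 6378137 m.
x = R·λ = 6378137 × -1.348748558 = -8602503.082 m.
y = R·ln tan(π/4 + φ/2) = 6378137 × -1.790229259 = -11418327.477 m.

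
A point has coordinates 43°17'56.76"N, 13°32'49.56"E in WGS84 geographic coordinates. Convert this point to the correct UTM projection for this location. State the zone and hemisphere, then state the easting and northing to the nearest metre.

Longitude 13.5471° lies in the 6° band [12°, 18°), giving zone 33; latitude is north of the equator, so 33N.
Zone 33 central meridian λ₀ = 6×33 − 183 = 15°; Δλ = -1.4529°.
Transverse Mercator on WGS84 with k₀ = 0.9996 gives E = 382151.778 m, N = 4795055.054 m.

Zone 33N: E 382152 m, N 4795055 m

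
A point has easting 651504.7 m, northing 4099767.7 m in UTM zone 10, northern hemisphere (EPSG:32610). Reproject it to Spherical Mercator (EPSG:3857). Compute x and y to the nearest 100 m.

x -13502700 m, y 4443600 m

Unproject from UTM 10N (λ₀ = -123°) → φ = 37.03189967°, λ = -121.29659979°.
Web Mercator (R = 6378137 m): x = -13502675.723 m, y = 4443554.123 m.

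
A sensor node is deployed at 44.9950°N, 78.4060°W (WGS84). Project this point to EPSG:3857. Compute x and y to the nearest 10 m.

Web Mercator is spherical with R = a = 6378137 m.
x = R·λ = 6378137 × -1.368442853 = -8728115.995 m.
y = R·ln tan(π/4 + φ/2) = 6378137 × 0.881250179 = 5620734.373 m.

x -8728120 m, y 5620730 m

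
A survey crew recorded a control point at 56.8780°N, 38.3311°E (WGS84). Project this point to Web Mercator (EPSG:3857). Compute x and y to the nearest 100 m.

Web Mercator is spherical with R = a = 6378137 m.
x = R·λ = 6378137 × 0.669003901 = 4266998.534 m.
y = R·ln tan(π/4 + φ/2) = 6378137 × 1.212771645 = 7735223.704 m.

x 4267000 m, y 7735200 m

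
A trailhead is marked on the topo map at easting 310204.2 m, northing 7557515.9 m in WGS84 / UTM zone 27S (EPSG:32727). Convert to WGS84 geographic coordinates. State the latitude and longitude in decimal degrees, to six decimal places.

lat -22.076900°, lon -22.839500°

Zone 27S: λ₀ = -21°, k₀ = 0.9996, false easting 500000 m, false northing 10000000 m.
Meridian distance M = (N − FN)/k₀ = -2443461.5 m.
Inverse transverse Mercator on WGS84 gives φ = -22.07689968°, λ = -22.83950040°.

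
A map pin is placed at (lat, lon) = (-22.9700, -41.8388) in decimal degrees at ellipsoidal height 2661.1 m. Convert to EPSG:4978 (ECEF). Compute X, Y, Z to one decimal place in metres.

WGS84: a = 6378137 m, e² = 0.006694380; N(φ) = a/√(1−e²sin²φ) = 6381390.796 m.
X = (N+h)·cosφ·cosλ = 4379146.528 m; Y = (N+h)·cosφ·sinλ = -3920748.308 m; Z = (N(1−e²)+h)·sinφ = -2474699.276 m.

X 4379146.5 m, Y -3920748.3 m, Z -2474699.3 m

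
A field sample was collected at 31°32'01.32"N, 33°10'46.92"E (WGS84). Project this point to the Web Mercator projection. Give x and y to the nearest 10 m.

Web Mercator is spherical with R = a = 6378137 m.
x = R·λ = 6378137 × 0.579095010 = 3693547.309 m.
y = R·ln tan(π/4 + φ/2) = 6378137 × 0.580460399 = 3702255.948 m.

x 3693550 m, y 3702260 m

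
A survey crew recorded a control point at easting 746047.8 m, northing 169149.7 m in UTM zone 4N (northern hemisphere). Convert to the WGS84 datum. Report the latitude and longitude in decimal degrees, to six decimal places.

Zone 4N: λ₀ = -159°, k₀ = 0.9996, false easting 500000 m.
Meridian distance M = (N − FN)/k₀ = 169217.4 m.
Inverse transverse Mercator on WGS84 gives φ = 1.52919990°, λ = -156.78860019°.

lat 1.529200°, lon -156.788600°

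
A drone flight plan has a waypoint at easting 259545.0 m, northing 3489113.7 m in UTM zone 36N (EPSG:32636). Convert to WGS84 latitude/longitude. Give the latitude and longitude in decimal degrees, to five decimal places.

lat 31.51190°, lon 30.46800°

Zone 36N: λ₀ = 33°, k₀ = 0.9996, false easting 500000 m.
Meridian distance M = (N − FN)/k₀ = 3490509.9 m.
Inverse transverse Mercator on WGS84 gives φ = 31.51190002°, λ = 30.46799968°.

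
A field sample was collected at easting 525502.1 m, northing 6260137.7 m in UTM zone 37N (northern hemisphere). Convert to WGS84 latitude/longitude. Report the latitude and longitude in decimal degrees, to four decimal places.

Zone 37N: λ₀ = 39°, k₀ = 0.9996, false easting 500000 m.
Meridian distance M = (N − FN)/k₀ = 6262642.8 m.
Inverse transverse Mercator on WGS84 gives φ = 56.48499963°, λ = 39.41410063°.

lat 56.4850°, lon 39.4141°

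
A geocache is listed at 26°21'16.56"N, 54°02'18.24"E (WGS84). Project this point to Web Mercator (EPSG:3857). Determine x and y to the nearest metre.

Web Mercator is spherical with R = a = 6378137 m.
x = R·λ = 6378137 × 0.943148003 = 6015527.171 m.
y = R·ln tan(π/4 + φ/2) = 6378137 × 0.477108970 = 3043066.372 m.

x 6015527 m, y 3043066 m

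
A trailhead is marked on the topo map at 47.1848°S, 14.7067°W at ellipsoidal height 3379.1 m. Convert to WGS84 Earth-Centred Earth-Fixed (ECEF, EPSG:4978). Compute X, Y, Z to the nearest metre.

X 4202588 m, Y -1103054 m, Z -4658231 m

WGS84: a = 6378137 m, e² = 0.006694380; N(φ) = a/√(1−e²sin²φ) = 6389655.831 m.
X = (N+h)·cosφ·cosλ = 4202587.765 m; Y = (N+h)·cosφ·sinλ = -1103053.538 m; Z = (N(1−e²)+h)·sinφ = -4658230.725 m.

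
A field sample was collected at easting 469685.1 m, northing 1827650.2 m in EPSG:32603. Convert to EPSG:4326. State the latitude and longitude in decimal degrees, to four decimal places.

lat 16.5306°, lon -165.2841°

Zone 3N: λ₀ = -165°, k₀ = 0.9996, false easting 500000 m.
Meridian distance M = (N − FN)/k₀ = 1828381.6 m.
Inverse transverse Mercator on WGS84 gives φ = 16.53059968°, λ = -165.28410003°.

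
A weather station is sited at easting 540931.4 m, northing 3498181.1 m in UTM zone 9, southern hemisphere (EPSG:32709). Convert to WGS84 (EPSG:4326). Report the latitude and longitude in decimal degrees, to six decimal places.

Zone 9S: λ₀ = -129°, k₀ = 0.9996, false easting 500000 m, false northing 10000000 m.
Meridian distance M = (N − FN)/k₀ = -6504420.7 m.
Inverse transverse Mercator on WGS84 gives φ = -58.65470005°, λ = -128.29459992°.

lat -58.654700°, lon -128.294600°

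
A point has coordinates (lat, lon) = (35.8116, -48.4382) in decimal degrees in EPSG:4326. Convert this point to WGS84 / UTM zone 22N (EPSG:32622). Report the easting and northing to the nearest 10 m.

Zone 22 central meridian λ₀ = 6×22 − 183 = -51°; Δλ = +2.5618°.
Transverse Mercator on WGS84 with k₀ = 0.9996 gives E = 731461.388 m, N = 3966081.379 m.

E 731460 m, N 3966080 m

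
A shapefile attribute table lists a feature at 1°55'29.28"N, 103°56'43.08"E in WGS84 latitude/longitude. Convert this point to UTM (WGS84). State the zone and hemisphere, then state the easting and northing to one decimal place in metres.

Zone 48N: E 382697.4 m, N 212785.3 m

Longitude 103.9453° lies in the 6° band [102°, 108°), giving zone 48; latitude is north of the equator, so 48N.
Zone 48 central meridian λ₀ = 6×48 − 183 = 105°; Δλ = -1.0547°.
Transverse Mercator on WGS84 with k₀ = 0.9996 gives E = 382697.418 m, N = 212785.302 m.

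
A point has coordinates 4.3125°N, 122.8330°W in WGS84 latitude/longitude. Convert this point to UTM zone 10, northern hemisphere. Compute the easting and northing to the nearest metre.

E 518531 m, N 476672 m

Zone 10 central meridian λ₀ = 6×10 − 183 = -123°; Δλ = +0.1670°.
Transverse Mercator on WGS84 with k₀ = 0.9996 gives E = 518530.683 m, N = 476671.883 m.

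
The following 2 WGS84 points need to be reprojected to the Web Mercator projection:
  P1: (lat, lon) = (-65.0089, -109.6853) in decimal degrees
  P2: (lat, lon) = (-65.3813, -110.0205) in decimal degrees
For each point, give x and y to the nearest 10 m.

P1: x -12210110 m, y -9610720 m; P2: x -12247430 m, y -9709530 m

Web Mercator: x = R·λ, y = R·ln tan(π/4+φ/2), R = 6378137 m.
P1 (-65.0089°, -109.6853°) → (-12210111.744, -9610716.199) m.
P2 (-65.3813°, -110.0205°) → (-12247426.037, -9709531.928) m.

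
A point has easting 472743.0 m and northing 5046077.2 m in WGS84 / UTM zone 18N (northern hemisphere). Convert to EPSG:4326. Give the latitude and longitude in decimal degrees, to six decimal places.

lat 45.567700°, lon -75.349300°

Zone 18N: λ₀ = -75°, k₀ = 0.9996, false easting 500000 m.
Meridian distance M = (N − FN)/k₀ = 5048096.4 m.
Inverse transverse Mercator on WGS84 gives φ = 45.56770043°, λ = -75.34930046°.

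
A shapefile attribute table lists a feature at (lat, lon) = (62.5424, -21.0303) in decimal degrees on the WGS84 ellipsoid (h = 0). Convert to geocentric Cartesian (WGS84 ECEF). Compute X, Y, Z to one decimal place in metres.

X 2752280.2 m, Y -1058171.7 m, Z 5636641.9 m

WGS84: a = 6378137 m, e² = 0.006694380; N(φ) = a/√(1−e²sin²φ) = 6395013.696 m.
X = (N+h)·cosφ·cosλ = 2752280.219 m; Y = (N+h)·cosφ·sinλ = -1058171.702 m; Z = (N(1−e²)+h)·sinφ = 5636641.939 m.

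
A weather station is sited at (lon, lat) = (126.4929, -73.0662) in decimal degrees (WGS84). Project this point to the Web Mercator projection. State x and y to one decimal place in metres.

x 14081125.2 m, y -12148731.1 m

Web Mercator is spherical with R = a = 6378137 m.
x = R·λ = 6378137 × 2.207717585 = 14081125.217 m.
y = R·ln tan(π/4 + φ/2) = 6378137 × -1.904746023 = -12148731.086 m.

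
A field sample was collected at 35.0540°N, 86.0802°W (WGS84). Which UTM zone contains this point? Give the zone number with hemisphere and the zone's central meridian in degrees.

Zone 16N, central meridian -87°

UTM zone = ⌊(λ + 180)/6⌋ + 1; -86.0802° ∈ [-90°, -84°) → zone 16.
Hemisphere: N (φ ≥ 0).
Central meridian λ₀ = 6×16 − 183 = -87°.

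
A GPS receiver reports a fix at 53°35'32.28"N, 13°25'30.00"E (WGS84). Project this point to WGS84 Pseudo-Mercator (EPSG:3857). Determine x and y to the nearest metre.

Web Mercator is spherical with R = a = 6378137 m.
x = R·λ = 6378137 × 0.234310452 = 1494464.164 m.
y = R·ln tan(π/4 + φ/2) = 6378137 × 1.112130049 = 7093317.812 m.

x 1494464 m, y 7093318 m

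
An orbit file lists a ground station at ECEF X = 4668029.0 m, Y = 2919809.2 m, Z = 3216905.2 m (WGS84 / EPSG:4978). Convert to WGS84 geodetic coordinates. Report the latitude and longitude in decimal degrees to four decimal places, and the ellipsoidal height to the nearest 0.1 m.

λ = atan2(Y, X) = 32.02560048°; p = √(X²+Y²) = 5505976.8 m.
Bowring's method on WGS84 (a = 6378137 m, b = 6356752.314 m) gives φ = 30.46369997°, h = 4178.972 m.

lat 30.4637°, lon 32.0256°, h 4179.0 m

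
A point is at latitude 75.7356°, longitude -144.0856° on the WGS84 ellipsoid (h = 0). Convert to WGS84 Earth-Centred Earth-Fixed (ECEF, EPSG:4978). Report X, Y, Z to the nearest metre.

WGS84: a = 6378137 m, e² = 0.006694380; N(φ) = a/√(1−e²sin²φ) = 6398284.784 m.
X = (N+h)·cosφ·cosλ = -1276812.371 m; Y = (N+h)·cosφ·sinλ = -924747.154 m; Z = (N(1−e²)+h)·sinφ = 6159507.376 m.

X -1276812 m, Y -924747 m, Z 6159507 m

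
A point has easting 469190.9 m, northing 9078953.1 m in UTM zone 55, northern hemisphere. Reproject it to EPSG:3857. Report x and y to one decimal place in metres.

Unproject from UTM 55N (λ₀ = 147°) → φ = 81.76359985°, λ = 145.07330258°.
Web Mercator (R = 6378137 m): x = 16149486.171 m, y = 16781431.007 m.

x 16149486.2 m, y 16781431.0 m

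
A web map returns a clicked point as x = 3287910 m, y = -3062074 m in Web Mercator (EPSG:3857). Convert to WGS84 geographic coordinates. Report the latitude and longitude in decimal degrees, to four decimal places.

R = 6378137 m. λ = x/R = 29.53579806°.
φ = 2·arctan(exp(y/R)) − 90° = 2·arctan(0.61873) − 90° = -26.50750014°.

lat -26.5075°, lon 29.5358°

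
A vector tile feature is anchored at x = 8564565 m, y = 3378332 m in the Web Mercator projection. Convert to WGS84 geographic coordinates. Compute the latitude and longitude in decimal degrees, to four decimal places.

R = 6378137 m. λ = x/R = 76.93679641°.
φ = 2·arctan(exp(y/R)) − 90° = 2·arctan(1.69838) − 90° = 29.02110105°.

lat 29.0211°, lon 76.9368°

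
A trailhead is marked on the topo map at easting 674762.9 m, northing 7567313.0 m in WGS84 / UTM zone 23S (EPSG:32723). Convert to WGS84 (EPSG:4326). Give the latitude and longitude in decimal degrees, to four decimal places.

Zone 23S: λ₀ = -45°, k₀ = 0.9996, false easting 500000 m, false northing 10000000 m.
Meridian distance M = (N − FN)/k₀ = -2433660.5 m.
Inverse transverse Mercator on WGS84 gives φ = -21.99000011°, λ = -43.30720015°.

lat -21.9900°, lon -43.3072°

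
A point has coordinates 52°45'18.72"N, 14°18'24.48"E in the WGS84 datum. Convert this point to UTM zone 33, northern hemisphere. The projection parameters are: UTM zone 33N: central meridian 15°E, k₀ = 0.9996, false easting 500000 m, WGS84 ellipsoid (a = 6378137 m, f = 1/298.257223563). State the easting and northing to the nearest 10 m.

Zone 33 central meridian λ₀ = 6×33 − 183 = 15°; Δλ = -0.6932°.
Transverse Mercator on WGS84 with k₀ = 0.9996 gives E = 453216.698 m, N = 5845264.405 m.

E 453220 m, N 5845260 m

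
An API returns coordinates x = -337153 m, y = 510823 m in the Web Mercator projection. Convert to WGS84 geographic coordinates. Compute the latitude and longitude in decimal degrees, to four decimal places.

lat 4.5839°, lon -3.0287°

R = 6378137 m. λ = x/R = -3.02869693°.
φ = 2·arctan(exp(y/R)) − 90° = 2·arctan(1.08338) − 90° = 4.58390323°.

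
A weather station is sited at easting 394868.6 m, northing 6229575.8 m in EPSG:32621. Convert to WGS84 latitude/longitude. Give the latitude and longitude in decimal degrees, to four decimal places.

Zone 21N: λ₀ = -57°, k₀ = 0.9996, false easting 500000 m.
Meridian distance M = (N − FN)/k₀ = 6232068.6 m.
Inverse transverse Mercator on WGS84 gives φ = 56.19950036°, λ = -58.69450036°.

lat 56.1995°, lon -58.6945°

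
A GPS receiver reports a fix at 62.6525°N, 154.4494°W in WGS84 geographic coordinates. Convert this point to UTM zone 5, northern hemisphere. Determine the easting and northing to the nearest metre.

E 425717 m, N 6947707 m

Zone 5 central meridian λ₀ = 6×5 − 183 = -153°; Δλ = -1.4494°.
Transverse Mercator on WGS84 with k₀ = 0.9996 gives E = 425717.463 m, N = 6947707.354 m.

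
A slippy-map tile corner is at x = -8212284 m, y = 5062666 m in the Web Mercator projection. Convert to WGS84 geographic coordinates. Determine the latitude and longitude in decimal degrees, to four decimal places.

R = 6378137 m. λ = x/R = -73.77220235°.
φ = 2·arctan(exp(y/R)) − 90° = 2·arctan(2.21168) − 90° = 41.34029894°.

lat 41.3403°, lon -73.7722°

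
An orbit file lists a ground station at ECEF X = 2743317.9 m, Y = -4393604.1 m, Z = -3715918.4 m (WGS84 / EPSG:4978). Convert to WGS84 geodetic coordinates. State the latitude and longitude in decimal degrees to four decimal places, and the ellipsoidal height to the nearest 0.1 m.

lat -35.8379°, lon -58.0198°, h 3916.1 m

λ = atan2(Y, X) = -58.01979940°; p = √(X²+Y²) = 5179724.9 m.
Bowring's method on WGS84 (a = 6378137 m, b = 6356752.314 m) gives φ = -35.83789966°, h = 3916.078 m.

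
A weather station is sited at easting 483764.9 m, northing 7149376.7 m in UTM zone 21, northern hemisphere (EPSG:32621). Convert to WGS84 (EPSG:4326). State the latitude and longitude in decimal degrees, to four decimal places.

Zone 21N: λ₀ = -57°, k₀ = 0.9996, false easting 500000 m.
Meridian distance M = (N − FN)/k₀ = 7152237.6 m.
Inverse transverse Mercator on WGS84 gives φ = 64.46950001°, λ = -57.33760082°.

lat 64.4695°, lon -57.3376°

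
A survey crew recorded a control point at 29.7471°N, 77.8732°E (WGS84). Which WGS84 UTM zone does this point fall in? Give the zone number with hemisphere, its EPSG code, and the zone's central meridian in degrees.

UTM zone = ⌊(λ + 180)/6⌋ + 1; 77.8732° ∈ [72°, 78°) → zone 43.
Hemisphere: N (φ ≥ 0).
Central meridian λ₀ = 6×43 − 183 = 75°.
EPSG code: 32643.

Zone 43N (EPSG:32643), central meridian 75°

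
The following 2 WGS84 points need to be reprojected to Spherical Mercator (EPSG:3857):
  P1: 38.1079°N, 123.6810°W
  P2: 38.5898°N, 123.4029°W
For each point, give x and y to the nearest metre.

P1: x -13768106 m, y 4594680 m; P2: x -13737148 m, y 4663083 m

Web Mercator: x = R·λ, y = R·ln tan(π/4+φ/2), R = 6378137 m.
P1 (38.1079°, -123.6810°) → (-13768105.941, 4594679.698) m.
P2 (38.5898°, -123.4029°) → (-13737147.990, 4663083.113) m.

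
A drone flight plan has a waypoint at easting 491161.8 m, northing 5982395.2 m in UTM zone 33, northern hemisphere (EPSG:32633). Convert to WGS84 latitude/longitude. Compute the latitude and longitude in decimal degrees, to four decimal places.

Zone 33N: λ₀ = 15°, k₀ = 0.9996, false easting 500000 m.
Meridian distance M = (N − FN)/k₀ = 5984789.1 m.
Inverse transverse Mercator on WGS84 gives φ = 53.98979985°, λ = 14.86520055°.

lat 53.9898°, lon 14.8652°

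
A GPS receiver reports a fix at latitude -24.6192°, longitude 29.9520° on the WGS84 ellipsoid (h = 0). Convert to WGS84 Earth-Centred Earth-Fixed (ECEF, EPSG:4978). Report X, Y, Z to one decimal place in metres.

WGS84: a = 6378137 m, e² = 0.006694380; N(φ) = a/√(1−e²sin²φ) = 6381845.182 m.
X = (N+h)·cosφ·cosλ = 5026859.736 m; Y = (N+h)·cosφ·sinλ = 2896646.479 m; Z = (N(1−e²)+h)·sinφ = -2640786.320 m.

X 5026859.7 m, Y 2896646.5 m, Z -2640786.3 m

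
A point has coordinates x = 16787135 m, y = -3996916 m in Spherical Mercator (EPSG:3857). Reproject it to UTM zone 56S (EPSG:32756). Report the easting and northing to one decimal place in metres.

Web Mercator inverse (R = 6378137 m) → φ = -33.76220137°, λ = 150.80139947°.
UTM 56S forward: E = 296380.733 m, N = 6262038.361 m.

E 296380.7 m, N 6262038.4 m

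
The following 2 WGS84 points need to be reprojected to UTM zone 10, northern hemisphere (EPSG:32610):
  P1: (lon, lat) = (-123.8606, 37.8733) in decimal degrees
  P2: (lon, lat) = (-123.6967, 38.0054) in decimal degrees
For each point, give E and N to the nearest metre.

P1: E 424311 m, N 4192107 m; P2: E 438836 m, N 4206643 m

UTM zone 10N: λ₀ = -123°, k₀ = 0.9996.
P1 (37.8733°, -123.8606°) → (424311.100, 4192106.531) m.
P2 (38.0054°, -123.6967°) → (438835.719, 4206643.141) m.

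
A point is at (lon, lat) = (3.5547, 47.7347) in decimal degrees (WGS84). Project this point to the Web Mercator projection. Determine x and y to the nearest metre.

Web Mercator is spherical with R = a = 6378137 m.
x = R·λ = 6378137 × 0.062041219 = 395707.394 m.
y = R·ln tan(π/4 + φ/2) = 6378137 × 0.950564610 = 6062831.310 m.

x 395707 m, y 6062831 m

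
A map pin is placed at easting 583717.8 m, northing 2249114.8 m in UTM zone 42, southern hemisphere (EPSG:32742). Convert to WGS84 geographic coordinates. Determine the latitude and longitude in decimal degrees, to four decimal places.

Zone 42S: λ₀ = 69°, k₀ = 0.9996, false easting 500000 m, false northing 10000000 m.
Meridian distance M = (N − FN)/k₀ = -7753986.8 m.
Inverse transverse Mercator on WGS84 gives φ = -69.85220012°, λ = 71.17819997°.

lat -69.8522°, lon 71.1782°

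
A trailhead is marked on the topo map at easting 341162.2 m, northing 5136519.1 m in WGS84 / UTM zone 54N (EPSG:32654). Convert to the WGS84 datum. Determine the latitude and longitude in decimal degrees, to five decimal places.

lat 46.36360°, lon 138.93510°

Zone 54N: λ₀ = 141°, k₀ = 0.9996, false easting 500000 m.
Meridian distance M = (N − FN)/k₀ = 5138574.5 m.
Inverse transverse Mercator on WGS84 gives φ = 46.36359957°, λ = 138.93510065°.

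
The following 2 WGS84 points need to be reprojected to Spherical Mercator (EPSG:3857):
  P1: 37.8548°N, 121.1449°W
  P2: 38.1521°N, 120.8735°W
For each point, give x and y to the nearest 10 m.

P1: x -13485790 m, y 4558930 m; P2: x -13455580 m, y 4600930 m

Web Mercator: x = R·λ, y = R·ln tan(π/4+φ/2), R = 6378137 m.
P1 (37.8548°, -121.1449°) → (-13485788.580, 4558934.180) m.
P2 (38.1521°, -120.8735°) → (-13455576.470, 4600934.780) m.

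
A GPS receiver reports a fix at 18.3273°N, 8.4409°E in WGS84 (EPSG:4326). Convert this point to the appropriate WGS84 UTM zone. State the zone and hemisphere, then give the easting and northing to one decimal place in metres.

Longitude 8.4409° lies in the 6° band [6°, 12°), giving zone 32; latitude is north of the equator, so 32N.
Zone 32 central meridian λ₀ = 6×32 − 183 = 9°; Δλ = -0.5591°.
Transverse Mercator on WGS84 with k₀ = 0.9996 gives E = 440921.605 m, N = 2026487.997 m.

Zone 32N: E 440921.6 m, N 2026488.0 m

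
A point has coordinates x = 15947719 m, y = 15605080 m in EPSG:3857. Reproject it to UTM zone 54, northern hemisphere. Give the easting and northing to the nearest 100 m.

E 543400 m, N 8893900 m

Web Mercator inverse (R = 6378137 m) → φ = 80.10300068°, λ = 143.26079725°.
UTM 54N forward: E = 543369.798 m, N = 8893925.334 m.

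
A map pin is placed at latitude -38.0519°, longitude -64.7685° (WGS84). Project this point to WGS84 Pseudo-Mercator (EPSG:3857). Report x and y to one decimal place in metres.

x -7209996.4 m, y -4586760.1 m

Web Mercator is spherical with R = a = 6378137 m.
x = R·λ = 6378137 × -1.130423577 = -7209996.439 m.
y = R·ln tan(π/4 + φ/2) = 6378137 × -0.719137914 = -4586760.139 m.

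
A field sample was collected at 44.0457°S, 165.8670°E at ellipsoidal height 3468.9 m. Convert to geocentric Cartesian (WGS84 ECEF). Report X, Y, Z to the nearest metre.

WGS84: a = 6378137 m, e² = 0.006694380; N(φ) = a/√(1−e²sin²φ) = 6388481.014 m.
X = (N+h)·cosφ·cosλ = -4455374.282 m; Y = (N+h)·cosφ·sinλ = 1121841.077 m; Z = (N(1−e²)+h)·sinφ = -4414154.595 m.

X -4455374 m, Y 1121841 m, Z -4414155 m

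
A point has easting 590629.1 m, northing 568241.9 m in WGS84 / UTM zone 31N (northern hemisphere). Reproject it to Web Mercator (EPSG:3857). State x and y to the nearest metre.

x 424984 m, y 572996 m

Unproject from UTM 31N (λ₀ = 3°) → φ = 5.14040019°, λ = 3.81770025°.
Web Mercator (R = 6378137 m): x = 424984.448 m, y = 572995.934 m.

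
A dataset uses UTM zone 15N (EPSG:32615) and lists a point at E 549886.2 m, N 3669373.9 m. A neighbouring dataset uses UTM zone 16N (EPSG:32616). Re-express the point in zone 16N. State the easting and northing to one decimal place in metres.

UTM 15N → geographic: φ = 33.16199985°, λ = -92.46500033°.
UTM 16N (λ₀ = -87°) forward: E = -9894.945 m, N = 3682572.852 m.

E -9894.9 m, N 3682572.9 m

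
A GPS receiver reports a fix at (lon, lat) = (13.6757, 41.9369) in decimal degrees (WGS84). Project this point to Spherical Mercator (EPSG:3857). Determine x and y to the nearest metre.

x 1522372 m, y 5151532 m

Web Mercator is spherical with R = a = 6378137 m.
x = R·λ = 6378137 × 0.238685993 = 1522371.960 m.
y = R·ln tan(π/4 + φ/2) = 6378137 × 0.807686014 = 5151532.051 m.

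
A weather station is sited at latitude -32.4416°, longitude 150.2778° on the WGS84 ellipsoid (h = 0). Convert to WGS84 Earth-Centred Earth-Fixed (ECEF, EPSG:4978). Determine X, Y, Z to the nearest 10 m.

WGS84: a = 6378137 m, e² = 0.006694380; N(φ) = a/√(1−e²sin²φ) = 6384289.393 m.
X = (N+h)·cosφ·cosλ = -4679107.308 m; Y = (N+h)·cosφ·sinλ = 2671319.045 m; Z = (N(1−e²)+h)·sinφ = -3401859.363 m.

X -4679110 m, Y 2671320 m, Z -3401860 m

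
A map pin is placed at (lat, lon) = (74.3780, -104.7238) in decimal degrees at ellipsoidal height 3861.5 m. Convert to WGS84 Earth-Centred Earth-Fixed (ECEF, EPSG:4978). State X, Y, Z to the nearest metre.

X -438162 m, Y -1667352 m, Z 6124152 m

WGS84: a = 6378137 m, e² = 0.006694380; N(φ) = a/√(1−e²sin²φ) = 6398030.370 m.
X = (N+h)·cosφ·cosλ = -438161.965 m; Y = (N+h)·cosφ·sinλ = -1667352.035 m; Z = (N(1−e²)+h)·sinφ = 6124152.464 m.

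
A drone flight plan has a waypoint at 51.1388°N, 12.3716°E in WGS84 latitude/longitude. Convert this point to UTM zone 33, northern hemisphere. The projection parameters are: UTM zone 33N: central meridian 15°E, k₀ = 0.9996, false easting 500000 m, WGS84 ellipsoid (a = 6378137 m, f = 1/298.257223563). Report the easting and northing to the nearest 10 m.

Zone 33 central meridian λ₀ = 6×33 − 183 = 15°; Δλ = -2.6284°.
Transverse Mercator on WGS84 with k₀ = 0.9996 gives E = 316130.718 m, N = 5668545.170 m.

E 316130 m, N 5668550 m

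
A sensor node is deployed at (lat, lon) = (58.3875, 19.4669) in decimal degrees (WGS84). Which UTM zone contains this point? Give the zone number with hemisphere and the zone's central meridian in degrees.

UTM zone = ⌊(λ + 180)/6⌋ + 1; 19.4669° ∈ [18°, 24°) → zone 34.
Hemisphere: N (φ ≥ 0).
Central meridian λ₀ = 6×34 − 183 = 21°.

Zone 34N, central meridian 21°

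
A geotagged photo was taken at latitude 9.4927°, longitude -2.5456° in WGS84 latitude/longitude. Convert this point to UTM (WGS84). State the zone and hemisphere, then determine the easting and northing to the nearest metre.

Longitude -2.5456° lies in the 6° band [-6°, 0°), giving zone 30; latitude is north of the equator, so 30N.
Zone 30 central meridian λ₀ = 6×30 − 183 = -3°; Δλ = +0.4544°.
Transverse Mercator on WGS84 with k₀ = 0.9996 gives E = 549875.999 m, N = 1049357.074 m.

Zone 30N: E 549876 m, N 1049357 m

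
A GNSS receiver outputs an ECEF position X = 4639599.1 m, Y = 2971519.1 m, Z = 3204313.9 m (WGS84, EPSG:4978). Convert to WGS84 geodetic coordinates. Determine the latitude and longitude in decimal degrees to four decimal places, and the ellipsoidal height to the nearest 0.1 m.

lat 30.3492°, lon 32.6383°, h 939.9 m

λ = atan2(Y, X) = 32.63829979°; p = √(X²+Y²) = 5509610.3 m.
Bowring's method on WGS84 (a = 6378137 m, b = 6356752.314 m) gives φ = 30.34920024°, h = 939.855 m.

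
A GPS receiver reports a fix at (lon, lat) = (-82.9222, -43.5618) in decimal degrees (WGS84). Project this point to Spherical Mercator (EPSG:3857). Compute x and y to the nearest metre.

x -9230857 m, y -5397878 m

Web Mercator is spherical with R = a = 6378137 m.
x = R·λ = 6378137 × -1.447265413 = -9230857.079 m.
y = R·ln tan(π/4 + φ/2) = 6378137 × -0.846309551 = -5397878.261 m.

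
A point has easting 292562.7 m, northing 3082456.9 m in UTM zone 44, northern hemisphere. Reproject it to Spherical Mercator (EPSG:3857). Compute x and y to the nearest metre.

x 8782373 m, y 3230176 m

Unproject from UTM 44N (λ₀ = 81°) → φ = 27.85079958°, λ = 78.89340038°.
Web Mercator (R = 6378137 m): x = 8782373.157 m, y = 3230176.019 m.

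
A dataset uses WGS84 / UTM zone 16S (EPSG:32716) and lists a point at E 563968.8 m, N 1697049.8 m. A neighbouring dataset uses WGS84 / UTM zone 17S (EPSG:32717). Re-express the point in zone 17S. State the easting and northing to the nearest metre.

UTM 16S → geographic: φ = -74.80429959°, λ = -84.81320092°.
UTM 17S (λ₀ = -81°) forward: E = 388502.963 m, N = 1694646.018 m.

E 388503 m, N 1694646 m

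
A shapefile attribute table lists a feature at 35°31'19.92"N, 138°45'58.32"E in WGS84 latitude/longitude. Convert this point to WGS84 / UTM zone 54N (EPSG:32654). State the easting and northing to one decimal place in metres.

Zone 54 central meridian λ₀ = 6×54 − 183 = 141°; Δλ = -2.2338°.
Transverse Mercator on WGS84 with k₀ = 0.9996 gives E = 297448.699 m, N = 3933250.365 m.

E 297448.7 m, N 3933250.4 m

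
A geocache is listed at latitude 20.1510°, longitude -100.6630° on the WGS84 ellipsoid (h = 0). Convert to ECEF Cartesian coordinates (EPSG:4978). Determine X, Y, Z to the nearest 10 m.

X -1108360 m, Y -5886660 m, Z 2183400 m

WGS84: a = 6378137 m, e² = 0.006694380; N(φ) = a/√(1−e²sin²φ) = 6380672.129 m.
X = (N+h)·cosφ·cosλ = -1108360.069 m; Y = (N+h)·cosφ·sinλ = -5886664.232 m; Z = (N(1−e²)+h)·sinφ = 2183397.598 m.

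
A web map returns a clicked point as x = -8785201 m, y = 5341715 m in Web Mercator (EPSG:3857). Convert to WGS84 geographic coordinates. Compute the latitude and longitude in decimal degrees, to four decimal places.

lat 43.1951°, lon -78.9188°

R = 6378137 m. λ = x/R = -78.91880332°.
φ = 2·arctan(exp(y/R)) − 90° = 2·arctan(2.31059) − 90° = 43.19509763°.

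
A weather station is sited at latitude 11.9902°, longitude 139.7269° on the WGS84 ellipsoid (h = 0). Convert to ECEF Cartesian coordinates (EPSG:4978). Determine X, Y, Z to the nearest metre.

WGS84: a = 6378137 m, e² = 0.006694380; N(φ) = a/√(1−e²sin²φ) = 6379058.567 m.
X = (N+h)·cosφ·cosλ = -4760858.949 m; Y = (N+h)·cosφ·sinλ = 4033660.771 m; Z = (N(1−e²)+h)·sinφ = 1316342.104 m.

X -4760859 m, Y 4033661 m, Z 1316342 m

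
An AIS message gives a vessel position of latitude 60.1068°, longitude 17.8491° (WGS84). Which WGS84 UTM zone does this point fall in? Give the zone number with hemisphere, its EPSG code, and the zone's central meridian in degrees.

UTM zone = ⌊(λ + 180)/6⌋ + 1; 17.8491° ∈ [12°, 18°) → zone 33.
Hemisphere: N (φ ≥ 0).
Central meridian λ₀ = 6×33 − 183 = 15°.
EPSG code: 32633.

Zone 33N (EPSG:32633), central meridian 15°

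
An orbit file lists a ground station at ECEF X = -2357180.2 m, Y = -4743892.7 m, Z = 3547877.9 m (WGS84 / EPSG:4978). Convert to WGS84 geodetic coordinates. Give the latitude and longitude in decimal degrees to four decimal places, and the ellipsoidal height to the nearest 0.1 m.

λ = atan2(Y, X) = -116.42219955°; p = √(X²+Y²) = 5297246.1 m.
Bowring's method on WGS84 (a = 6378137 m, b = 6356752.314 m) gives φ = 33.99060031°, h = 4106.501 m.

lat 33.9906°, lon -116.4222°, h 4106.5 m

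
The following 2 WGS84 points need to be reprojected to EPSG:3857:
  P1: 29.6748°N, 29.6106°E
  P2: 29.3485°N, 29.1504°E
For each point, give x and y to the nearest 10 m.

Web Mercator: x = R·λ, y = R·ln tan(π/4+φ/2), R = 6378137 m.
P1 (29.6748°, 29.6106°) → (3296236.914, 3461816.533) m.
P2 (29.3485°, 29.1504°) → (3245007.684, 3420077.494) m.

P1: x 3296240 m, y 3461820 m; P2: x 3245010 m, y 3420080 m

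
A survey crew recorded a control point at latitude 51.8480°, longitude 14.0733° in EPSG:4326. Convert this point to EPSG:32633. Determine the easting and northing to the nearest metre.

E 436167 m, N 5744539 m

Zone 33 central meridian λ₀ = 6×33 − 183 = 15°; Δλ = -0.9267°.
Transverse Mercator on WGS84 with k₀ = 0.9996 gives E = 436166.953 m, N = 5744538.515 m.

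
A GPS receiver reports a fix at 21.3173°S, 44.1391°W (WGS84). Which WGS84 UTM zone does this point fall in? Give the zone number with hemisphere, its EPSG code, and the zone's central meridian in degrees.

UTM zone = ⌊(λ + 180)/6⌋ + 1; -44.1391° ∈ [-48°, -42°) → zone 23.
Hemisphere: S (φ < 0).
Central meridian λ₀ = 6×23 − 183 = -45°.
EPSG code: 32723.

Zone 23S (EPSG:32723), central meridian -45°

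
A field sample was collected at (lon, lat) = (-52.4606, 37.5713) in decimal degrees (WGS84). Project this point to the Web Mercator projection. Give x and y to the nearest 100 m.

x -5839900 m, y 4519000 m

Web Mercator is spherical with R = a = 6378137 m.
x = R·λ = 6378137 × -0.915610198 = -5839887.279 m.
y = R·ln tan(π/4 + φ/2) = 6378137 × 0.708520473 = 4519040.645 m.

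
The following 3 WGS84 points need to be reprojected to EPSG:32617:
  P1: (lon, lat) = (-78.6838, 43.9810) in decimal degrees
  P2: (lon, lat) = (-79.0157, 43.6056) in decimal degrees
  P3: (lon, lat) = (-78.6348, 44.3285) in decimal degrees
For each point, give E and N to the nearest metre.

P1: E 685760 m, N 4872371 m; P2: E 660141 m, N 4829982 m; P3: E 688580 m, N 4911080 m

UTM zone 17N: λ₀ = -81°, k₀ = 0.9996.
P1 (43.9810°, -78.6838°) → (685760.404, 4872370.630) m.
P2 (43.6056°, -79.0157°) → (660141.154, 4829982.159) m.
P3 (44.3285°, -78.6348°) → (688579.751, 4911080.304) m.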